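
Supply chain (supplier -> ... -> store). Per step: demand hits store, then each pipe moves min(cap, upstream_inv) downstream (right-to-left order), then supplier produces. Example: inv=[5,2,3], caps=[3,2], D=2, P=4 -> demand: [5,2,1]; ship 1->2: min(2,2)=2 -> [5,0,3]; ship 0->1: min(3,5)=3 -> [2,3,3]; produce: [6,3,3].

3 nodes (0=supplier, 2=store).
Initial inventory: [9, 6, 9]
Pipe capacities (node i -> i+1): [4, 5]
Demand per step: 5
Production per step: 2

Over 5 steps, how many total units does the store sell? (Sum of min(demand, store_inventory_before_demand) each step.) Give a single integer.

Step 1: sold=5 (running total=5) -> [7 5 9]
Step 2: sold=5 (running total=10) -> [5 4 9]
Step 3: sold=5 (running total=15) -> [3 4 8]
Step 4: sold=5 (running total=20) -> [2 3 7]
Step 5: sold=5 (running total=25) -> [2 2 5]

Answer: 25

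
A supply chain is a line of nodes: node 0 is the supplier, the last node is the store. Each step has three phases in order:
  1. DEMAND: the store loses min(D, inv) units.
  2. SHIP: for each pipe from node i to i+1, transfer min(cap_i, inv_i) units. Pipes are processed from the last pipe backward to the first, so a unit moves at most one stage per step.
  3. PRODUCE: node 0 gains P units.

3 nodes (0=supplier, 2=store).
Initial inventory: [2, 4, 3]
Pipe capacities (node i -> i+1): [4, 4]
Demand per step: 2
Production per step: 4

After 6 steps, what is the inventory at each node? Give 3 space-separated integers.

Step 1: demand=2,sold=2 ship[1->2]=4 ship[0->1]=2 prod=4 -> inv=[4 2 5]
Step 2: demand=2,sold=2 ship[1->2]=2 ship[0->1]=4 prod=4 -> inv=[4 4 5]
Step 3: demand=2,sold=2 ship[1->2]=4 ship[0->1]=4 prod=4 -> inv=[4 4 7]
Step 4: demand=2,sold=2 ship[1->2]=4 ship[0->1]=4 prod=4 -> inv=[4 4 9]
Step 5: demand=2,sold=2 ship[1->2]=4 ship[0->1]=4 prod=4 -> inv=[4 4 11]
Step 6: demand=2,sold=2 ship[1->2]=4 ship[0->1]=4 prod=4 -> inv=[4 4 13]

4 4 13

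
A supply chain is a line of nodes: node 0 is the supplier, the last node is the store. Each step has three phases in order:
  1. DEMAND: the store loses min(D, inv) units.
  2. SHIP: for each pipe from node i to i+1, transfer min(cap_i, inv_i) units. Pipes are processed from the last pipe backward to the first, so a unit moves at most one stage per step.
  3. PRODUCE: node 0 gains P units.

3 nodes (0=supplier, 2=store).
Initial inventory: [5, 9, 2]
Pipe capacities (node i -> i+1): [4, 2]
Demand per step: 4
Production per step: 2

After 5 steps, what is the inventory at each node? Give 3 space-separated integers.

Step 1: demand=4,sold=2 ship[1->2]=2 ship[0->1]=4 prod=2 -> inv=[3 11 2]
Step 2: demand=4,sold=2 ship[1->2]=2 ship[0->1]=3 prod=2 -> inv=[2 12 2]
Step 3: demand=4,sold=2 ship[1->2]=2 ship[0->1]=2 prod=2 -> inv=[2 12 2]
Step 4: demand=4,sold=2 ship[1->2]=2 ship[0->1]=2 prod=2 -> inv=[2 12 2]
Step 5: demand=4,sold=2 ship[1->2]=2 ship[0->1]=2 prod=2 -> inv=[2 12 2]

2 12 2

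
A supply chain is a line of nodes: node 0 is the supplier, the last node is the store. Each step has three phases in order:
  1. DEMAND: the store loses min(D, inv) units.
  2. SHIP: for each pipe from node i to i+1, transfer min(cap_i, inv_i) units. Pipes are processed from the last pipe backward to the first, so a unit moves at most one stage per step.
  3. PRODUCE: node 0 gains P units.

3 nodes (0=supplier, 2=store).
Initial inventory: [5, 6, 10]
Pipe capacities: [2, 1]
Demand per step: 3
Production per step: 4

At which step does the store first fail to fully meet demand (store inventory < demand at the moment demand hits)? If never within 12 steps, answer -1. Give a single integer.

Step 1: demand=3,sold=3 ship[1->2]=1 ship[0->1]=2 prod=4 -> [7 7 8]
Step 2: demand=3,sold=3 ship[1->2]=1 ship[0->1]=2 prod=4 -> [9 8 6]
Step 3: demand=3,sold=3 ship[1->2]=1 ship[0->1]=2 prod=4 -> [11 9 4]
Step 4: demand=3,sold=3 ship[1->2]=1 ship[0->1]=2 prod=4 -> [13 10 2]
Step 5: demand=3,sold=2 ship[1->2]=1 ship[0->1]=2 prod=4 -> [15 11 1]
Step 6: demand=3,sold=1 ship[1->2]=1 ship[0->1]=2 prod=4 -> [17 12 1]
Step 7: demand=3,sold=1 ship[1->2]=1 ship[0->1]=2 prod=4 -> [19 13 1]
Step 8: demand=3,sold=1 ship[1->2]=1 ship[0->1]=2 prod=4 -> [21 14 1]
Step 9: demand=3,sold=1 ship[1->2]=1 ship[0->1]=2 prod=4 -> [23 15 1]
Step 10: demand=3,sold=1 ship[1->2]=1 ship[0->1]=2 prod=4 -> [25 16 1]
Step 11: demand=3,sold=1 ship[1->2]=1 ship[0->1]=2 prod=4 -> [27 17 1]
Step 12: demand=3,sold=1 ship[1->2]=1 ship[0->1]=2 prod=4 -> [29 18 1]
First stockout at step 5

5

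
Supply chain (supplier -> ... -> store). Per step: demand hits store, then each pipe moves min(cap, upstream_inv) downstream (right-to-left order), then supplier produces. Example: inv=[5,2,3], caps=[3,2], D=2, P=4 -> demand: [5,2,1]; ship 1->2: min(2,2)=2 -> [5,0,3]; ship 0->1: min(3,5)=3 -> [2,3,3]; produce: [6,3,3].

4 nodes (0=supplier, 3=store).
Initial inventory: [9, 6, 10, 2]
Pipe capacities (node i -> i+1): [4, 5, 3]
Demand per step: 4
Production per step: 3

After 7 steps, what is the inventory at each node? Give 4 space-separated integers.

Step 1: demand=4,sold=2 ship[2->3]=3 ship[1->2]=5 ship[0->1]=4 prod=3 -> inv=[8 5 12 3]
Step 2: demand=4,sold=3 ship[2->3]=3 ship[1->2]=5 ship[0->1]=4 prod=3 -> inv=[7 4 14 3]
Step 3: demand=4,sold=3 ship[2->3]=3 ship[1->2]=4 ship[0->1]=4 prod=3 -> inv=[6 4 15 3]
Step 4: demand=4,sold=3 ship[2->3]=3 ship[1->2]=4 ship[0->1]=4 prod=3 -> inv=[5 4 16 3]
Step 5: demand=4,sold=3 ship[2->3]=3 ship[1->2]=4 ship[0->1]=4 prod=3 -> inv=[4 4 17 3]
Step 6: demand=4,sold=3 ship[2->3]=3 ship[1->2]=4 ship[0->1]=4 prod=3 -> inv=[3 4 18 3]
Step 7: demand=4,sold=3 ship[2->3]=3 ship[1->2]=4 ship[0->1]=3 prod=3 -> inv=[3 3 19 3]

3 3 19 3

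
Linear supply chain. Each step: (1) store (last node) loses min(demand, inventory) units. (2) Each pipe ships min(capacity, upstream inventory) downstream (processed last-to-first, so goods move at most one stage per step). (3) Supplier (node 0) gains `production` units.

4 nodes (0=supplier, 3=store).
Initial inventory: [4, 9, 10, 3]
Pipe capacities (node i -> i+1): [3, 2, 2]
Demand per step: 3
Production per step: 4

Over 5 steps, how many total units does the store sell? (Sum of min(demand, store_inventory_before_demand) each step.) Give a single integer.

Answer: 11

Derivation:
Step 1: sold=3 (running total=3) -> [5 10 10 2]
Step 2: sold=2 (running total=5) -> [6 11 10 2]
Step 3: sold=2 (running total=7) -> [7 12 10 2]
Step 4: sold=2 (running total=9) -> [8 13 10 2]
Step 5: sold=2 (running total=11) -> [9 14 10 2]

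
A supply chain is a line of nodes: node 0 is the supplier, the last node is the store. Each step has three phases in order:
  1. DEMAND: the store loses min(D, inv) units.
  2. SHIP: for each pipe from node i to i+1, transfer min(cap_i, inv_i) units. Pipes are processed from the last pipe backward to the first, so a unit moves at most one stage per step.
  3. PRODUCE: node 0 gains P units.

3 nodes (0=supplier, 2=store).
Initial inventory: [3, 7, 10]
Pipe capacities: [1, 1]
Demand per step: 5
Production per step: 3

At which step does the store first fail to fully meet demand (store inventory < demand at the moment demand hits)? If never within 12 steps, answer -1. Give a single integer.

Step 1: demand=5,sold=5 ship[1->2]=1 ship[0->1]=1 prod=3 -> [5 7 6]
Step 2: demand=5,sold=5 ship[1->2]=1 ship[0->1]=1 prod=3 -> [7 7 2]
Step 3: demand=5,sold=2 ship[1->2]=1 ship[0->1]=1 prod=3 -> [9 7 1]
Step 4: demand=5,sold=1 ship[1->2]=1 ship[0->1]=1 prod=3 -> [11 7 1]
Step 5: demand=5,sold=1 ship[1->2]=1 ship[0->1]=1 prod=3 -> [13 7 1]
Step 6: demand=5,sold=1 ship[1->2]=1 ship[0->1]=1 prod=3 -> [15 7 1]
Step 7: demand=5,sold=1 ship[1->2]=1 ship[0->1]=1 prod=3 -> [17 7 1]
Step 8: demand=5,sold=1 ship[1->2]=1 ship[0->1]=1 prod=3 -> [19 7 1]
Step 9: demand=5,sold=1 ship[1->2]=1 ship[0->1]=1 prod=3 -> [21 7 1]
Step 10: demand=5,sold=1 ship[1->2]=1 ship[0->1]=1 prod=3 -> [23 7 1]
Step 11: demand=5,sold=1 ship[1->2]=1 ship[0->1]=1 prod=3 -> [25 7 1]
Step 12: demand=5,sold=1 ship[1->2]=1 ship[0->1]=1 prod=3 -> [27 7 1]
First stockout at step 3

3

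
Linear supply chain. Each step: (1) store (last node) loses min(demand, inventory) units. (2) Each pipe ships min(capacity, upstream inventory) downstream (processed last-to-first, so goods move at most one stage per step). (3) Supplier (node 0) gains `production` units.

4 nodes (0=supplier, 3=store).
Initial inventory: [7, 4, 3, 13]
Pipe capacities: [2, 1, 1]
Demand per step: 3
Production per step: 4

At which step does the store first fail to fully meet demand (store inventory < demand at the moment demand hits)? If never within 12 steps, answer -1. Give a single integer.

Step 1: demand=3,sold=3 ship[2->3]=1 ship[1->2]=1 ship[0->1]=2 prod=4 -> [9 5 3 11]
Step 2: demand=3,sold=3 ship[2->3]=1 ship[1->2]=1 ship[0->1]=2 prod=4 -> [11 6 3 9]
Step 3: demand=3,sold=3 ship[2->3]=1 ship[1->2]=1 ship[0->1]=2 prod=4 -> [13 7 3 7]
Step 4: demand=3,sold=3 ship[2->3]=1 ship[1->2]=1 ship[0->1]=2 prod=4 -> [15 8 3 5]
Step 5: demand=3,sold=3 ship[2->3]=1 ship[1->2]=1 ship[0->1]=2 prod=4 -> [17 9 3 3]
Step 6: demand=3,sold=3 ship[2->3]=1 ship[1->2]=1 ship[0->1]=2 prod=4 -> [19 10 3 1]
Step 7: demand=3,sold=1 ship[2->3]=1 ship[1->2]=1 ship[0->1]=2 prod=4 -> [21 11 3 1]
Step 8: demand=3,sold=1 ship[2->3]=1 ship[1->2]=1 ship[0->1]=2 prod=4 -> [23 12 3 1]
Step 9: demand=3,sold=1 ship[2->3]=1 ship[1->2]=1 ship[0->1]=2 prod=4 -> [25 13 3 1]
Step 10: demand=3,sold=1 ship[2->3]=1 ship[1->2]=1 ship[0->1]=2 prod=4 -> [27 14 3 1]
Step 11: demand=3,sold=1 ship[2->3]=1 ship[1->2]=1 ship[0->1]=2 prod=4 -> [29 15 3 1]
Step 12: demand=3,sold=1 ship[2->3]=1 ship[1->2]=1 ship[0->1]=2 prod=4 -> [31 16 3 1]
First stockout at step 7

7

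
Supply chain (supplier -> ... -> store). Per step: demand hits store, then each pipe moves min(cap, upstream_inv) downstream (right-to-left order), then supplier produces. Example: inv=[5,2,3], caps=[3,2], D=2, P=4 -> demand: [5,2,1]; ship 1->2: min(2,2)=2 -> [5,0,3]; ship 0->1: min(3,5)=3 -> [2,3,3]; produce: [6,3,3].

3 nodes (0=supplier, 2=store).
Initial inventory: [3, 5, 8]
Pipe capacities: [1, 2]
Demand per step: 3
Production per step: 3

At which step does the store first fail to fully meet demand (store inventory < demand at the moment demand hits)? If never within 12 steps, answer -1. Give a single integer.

Step 1: demand=3,sold=3 ship[1->2]=2 ship[0->1]=1 prod=3 -> [5 4 7]
Step 2: demand=3,sold=3 ship[1->2]=2 ship[0->1]=1 prod=3 -> [7 3 6]
Step 3: demand=3,sold=3 ship[1->2]=2 ship[0->1]=1 prod=3 -> [9 2 5]
Step 4: demand=3,sold=3 ship[1->2]=2 ship[0->1]=1 prod=3 -> [11 1 4]
Step 5: demand=3,sold=3 ship[1->2]=1 ship[0->1]=1 prod=3 -> [13 1 2]
Step 6: demand=3,sold=2 ship[1->2]=1 ship[0->1]=1 prod=3 -> [15 1 1]
Step 7: demand=3,sold=1 ship[1->2]=1 ship[0->1]=1 prod=3 -> [17 1 1]
Step 8: demand=3,sold=1 ship[1->2]=1 ship[0->1]=1 prod=3 -> [19 1 1]
Step 9: demand=3,sold=1 ship[1->2]=1 ship[0->1]=1 prod=3 -> [21 1 1]
Step 10: demand=3,sold=1 ship[1->2]=1 ship[0->1]=1 prod=3 -> [23 1 1]
Step 11: demand=3,sold=1 ship[1->2]=1 ship[0->1]=1 prod=3 -> [25 1 1]
Step 12: demand=3,sold=1 ship[1->2]=1 ship[0->1]=1 prod=3 -> [27 1 1]
First stockout at step 6

6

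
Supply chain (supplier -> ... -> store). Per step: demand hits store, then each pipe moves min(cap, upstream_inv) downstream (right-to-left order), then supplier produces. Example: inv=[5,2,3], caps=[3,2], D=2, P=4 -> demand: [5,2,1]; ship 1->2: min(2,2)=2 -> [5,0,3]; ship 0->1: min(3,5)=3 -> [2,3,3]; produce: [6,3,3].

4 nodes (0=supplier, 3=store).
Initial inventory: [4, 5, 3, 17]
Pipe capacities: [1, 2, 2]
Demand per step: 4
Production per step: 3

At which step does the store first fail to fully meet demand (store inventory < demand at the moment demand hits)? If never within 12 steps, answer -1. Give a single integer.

Step 1: demand=4,sold=4 ship[2->3]=2 ship[1->2]=2 ship[0->1]=1 prod=3 -> [6 4 3 15]
Step 2: demand=4,sold=4 ship[2->3]=2 ship[1->2]=2 ship[0->1]=1 prod=3 -> [8 3 3 13]
Step 3: demand=4,sold=4 ship[2->3]=2 ship[1->2]=2 ship[0->1]=1 prod=3 -> [10 2 3 11]
Step 4: demand=4,sold=4 ship[2->3]=2 ship[1->2]=2 ship[0->1]=1 prod=3 -> [12 1 3 9]
Step 5: demand=4,sold=4 ship[2->3]=2 ship[1->2]=1 ship[0->1]=1 prod=3 -> [14 1 2 7]
Step 6: demand=4,sold=4 ship[2->3]=2 ship[1->2]=1 ship[0->1]=1 prod=3 -> [16 1 1 5]
Step 7: demand=4,sold=4 ship[2->3]=1 ship[1->2]=1 ship[0->1]=1 prod=3 -> [18 1 1 2]
Step 8: demand=4,sold=2 ship[2->3]=1 ship[1->2]=1 ship[0->1]=1 prod=3 -> [20 1 1 1]
Step 9: demand=4,sold=1 ship[2->3]=1 ship[1->2]=1 ship[0->1]=1 prod=3 -> [22 1 1 1]
Step 10: demand=4,sold=1 ship[2->3]=1 ship[1->2]=1 ship[0->1]=1 prod=3 -> [24 1 1 1]
Step 11: demand=4,sold=1 ship[2->3]=1 ship[1->2]=1 ship[0->1]=1 prod=3 -> [26 1 1 1]
Step 12: demand=4,sold=1 ship[2->3]=1 ship[1->2]=1 ship[0->1]=1 prod=3 -> [28 1 1 1]
First stockout at step 8

8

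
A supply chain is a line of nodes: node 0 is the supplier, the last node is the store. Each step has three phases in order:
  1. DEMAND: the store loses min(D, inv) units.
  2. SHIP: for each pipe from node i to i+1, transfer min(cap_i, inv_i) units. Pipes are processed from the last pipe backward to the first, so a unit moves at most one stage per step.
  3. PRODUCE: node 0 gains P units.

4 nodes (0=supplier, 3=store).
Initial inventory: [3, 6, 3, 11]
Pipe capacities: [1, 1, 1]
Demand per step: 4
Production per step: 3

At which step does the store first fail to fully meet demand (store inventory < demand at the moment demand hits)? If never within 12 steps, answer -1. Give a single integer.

Step 1: demand=4,sold=4 ship[2->3]=1 ship[1->2]=1 ship[0->1]=1 prod=3 -> [5 6 3 8]
Step 2: demand=4,sold=4 ship[2->3]=1 ship[1->2]=1 ship[0->1]=1 prod=3 -> [7 6 3 5]
Step 3: demand=4,sold=4 ship[2->3]=1 ship[1->2]=1 ship[0->1]=1 prod=3 -> [9 6 3 2]
Step 4: demand=4,sold=2 ship[2->3]=1 ship[1->2]=1 ship[0->1]=1 prod=3 -> [11 6 3 1]
Step 5: demand=4,sold=1 ship[2->3]=1 ship[1->2]=1 ship[0->1]=1 prod=3 -> [13 6 3 1]
Step 6: demand=4,sold=1 ship[2->3]=1 ship[1->2]=1 ship[0->1]=1 prod=3 -> [15 6 3 1]
Step 7: demand=4,sold=1 ship[2->3]=1 ship[1->2]=1 ship[0->1]=1 prod=3 -> [17 6 3 1]
Step 8: demand=4,sold=1 ship[2->3]=1 ship[1->2]=1 ship[0->1]=1 prod=3 -> [19 6 3 1]
Step 9: demand=4,sold=1 ship[2->3]=1 ship[1->2]=1 ship[0->1]=1 prod=3 -> [21 6 3 1]
Step 10: demand=4,sold=1 ship[2->3]=1 ship[1->2]=1 ship[0->1]=1 prod=3 -> [23 6 3 1]
Step 11: demand=4,sold=1 ship[2->3]=1 ship[1->2]=1 ship[0->1]=1 prod=3 -> [25 6 3 1]
Step 12: demand=4,sold=1 ship[2->3]=1 ship[1->2]=1 ship[0->1]=1 prod=3 -> [27 6 3 1]
First stockout at step 4

4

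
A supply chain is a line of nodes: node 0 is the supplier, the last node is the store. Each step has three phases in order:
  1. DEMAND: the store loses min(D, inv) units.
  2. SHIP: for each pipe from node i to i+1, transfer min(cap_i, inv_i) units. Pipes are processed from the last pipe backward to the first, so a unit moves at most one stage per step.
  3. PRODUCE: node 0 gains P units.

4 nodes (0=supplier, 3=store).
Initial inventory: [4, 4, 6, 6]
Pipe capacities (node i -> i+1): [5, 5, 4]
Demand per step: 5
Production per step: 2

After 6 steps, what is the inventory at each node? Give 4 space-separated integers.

Step 1: demand=5,sold=5 ship[2->3]=4 ship[1->2]=4 ship[0->1]=4 prod=2 -> inv=[2 4 6 5]
Step 2: demand=5,sold=5 ship[2->3]=4 ship[1->2]=4 ship[0->1]=2 prod=2 -> inv=[2 2 6 4]
Step 3: demand=5,sold=4 ship[2->3]=4 ship[1->2]=2 ship[0->1]=2 prod=2 -> inv=[2 2 4 4]
Step 4: demand=5,sold=4 ship[2->3]=4 ship[1->2]=2 ship[0->1]=2 prod=2 -> inv=[2 2 2 4]
Step 5: demand=5,sold=4 ship[2->3]=2 ship[1->2]=2 ship[0->1]=2 prod=2 -> inv=[2 2 2 2]
Step 6: demand=5,sold=2 ship[2->3]=2 ship[1->2]=2 ship[0->1]=2 prod=2 -> inv=[2 2 2 2]

2 2 2 2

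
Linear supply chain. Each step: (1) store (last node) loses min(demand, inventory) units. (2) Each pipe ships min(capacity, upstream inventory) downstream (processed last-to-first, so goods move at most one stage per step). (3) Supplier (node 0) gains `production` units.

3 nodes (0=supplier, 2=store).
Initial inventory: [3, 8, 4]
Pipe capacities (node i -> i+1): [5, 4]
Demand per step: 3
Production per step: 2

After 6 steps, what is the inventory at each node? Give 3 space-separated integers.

Step 1: demand=3,sold=3 ship[1->2]=4 ship[0->1]=3 prod=2 -> inv=[2 7 5]
Step 2: demand=3,sold=3 ship[1->2]=4 ship[0->1]=2 prod=2 -> inv=[2 5 6]
Step 3: demand=3,sold=3 ship[1->2]=4 ship[0->1]=2 prod=2 -> inv=[2 3 7]
Step 4: demand=3,sold=3 ship[1->2]=3 ship[0->1]=2 prod=2 -> inv=[2 2 7]
Step 5: demand=3,sold=3 ship[1->2]=2 ship[0->1]=2 prod=2 -> inv=[2 2 6]
Step 6: demand=3,sold=3 ship[1->2]=2 ship[0->1]=2 prod=2 -> inv=[2 2 5]

2 2 5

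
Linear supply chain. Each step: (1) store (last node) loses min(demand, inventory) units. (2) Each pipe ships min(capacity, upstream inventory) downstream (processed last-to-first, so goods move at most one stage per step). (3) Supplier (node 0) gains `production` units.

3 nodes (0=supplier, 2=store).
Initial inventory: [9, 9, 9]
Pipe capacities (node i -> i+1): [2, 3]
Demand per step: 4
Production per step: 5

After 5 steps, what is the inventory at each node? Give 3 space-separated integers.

Step 1: demand=4,sold=4 ship[1->2]=3 ship[0->1]=2 prod=5 -> inv=[12 8 8]
Step 2: demand=4,sold=4 ship[1->2]=3 ship[0->1]=2 prod=5 -> inv=[15 7 7]
Step 3: demand=4,sold=4 ship[1->2]=3 ship[0->1]=2 prod=5 -> inv=[18 6 6]
Step 4: demand=4,sold=4 ship[1->2]=3 ship[0->1]=2 prod=5 -> inv=[21 5 5]
Step 5: demand=4,sold=4 ship[1->2]=3 ship[0->1]=2 prod=5 -> inv=[24 4 4]

24 4 4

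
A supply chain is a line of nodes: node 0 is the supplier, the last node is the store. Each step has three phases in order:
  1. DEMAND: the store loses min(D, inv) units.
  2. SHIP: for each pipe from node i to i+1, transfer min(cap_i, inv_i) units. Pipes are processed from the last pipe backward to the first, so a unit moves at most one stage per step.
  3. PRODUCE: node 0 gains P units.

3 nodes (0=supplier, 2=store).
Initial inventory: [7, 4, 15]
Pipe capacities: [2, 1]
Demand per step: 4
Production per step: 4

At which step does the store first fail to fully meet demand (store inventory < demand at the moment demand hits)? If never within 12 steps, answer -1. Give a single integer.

Step 1: demand=4,sold=4 ship[1->2]=1 ship[0->1]=2 prod=4 -> [9 5 12]
Step 2: demand=4,sold=4 ship[1->2]=1 ship[0->1]=2 prod=4 -> [11 6 9]
Step 3: demand=4,sold=4 ship[1->2]=1 ship[0->1]=2 prod=4 -> [13 7 6]
Step 4: demand=4,sold=4 ship[1->2]=1 ship[0->1]=2 prod=4 -> [15 8 3]
Step 5: demand=4,sold=3 ship[1->2]=1 ship[0->1]=2 prod=4 -> [17 9 1]
Step 6: demand=4,sold=1 ship[1->2]=1 ship[0->1]=2 prod=4 -> [19 10 1]
Step 7: demand=4,sold=1 ship[1->2]=1 ship[0->1]=2 prod=4 -> [21 11 1]
Step 8: demand=4,sold=1 ship[1->2]=1 ship[0->1]=2 prod=4 -> [23 12 1]
Step 9: demand=4,sold=1 ship[1->2]=1 ship[0->1]=2 prod=4 -> [25 13 1]
Step 10: demand=4,sold=1 ship[1->2]=1 ship[0->1]=2 prod=4 -> [27 14 1]
Step 11: demand=4,sold=1 ship[1->2]=1 ship[0->1]=2 prod=4 -> [29 15 1]
Step 12: demand=4,sold=1 ship[1->2]=1 ship[0->1]=2 prod=4 -> [31 16 1]
First stockout at step 5

5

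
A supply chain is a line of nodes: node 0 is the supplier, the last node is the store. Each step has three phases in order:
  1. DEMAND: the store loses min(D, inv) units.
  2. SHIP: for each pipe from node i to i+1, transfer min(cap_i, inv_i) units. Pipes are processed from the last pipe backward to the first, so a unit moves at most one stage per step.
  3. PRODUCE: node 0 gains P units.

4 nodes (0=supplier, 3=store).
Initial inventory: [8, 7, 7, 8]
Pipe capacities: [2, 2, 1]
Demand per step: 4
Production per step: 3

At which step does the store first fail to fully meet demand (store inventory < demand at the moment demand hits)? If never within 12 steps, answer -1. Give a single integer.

Step 1: demand=4,sold=4 ship[2->3]=1 ship[1->2]=2 ship[0->1]=2 prod=3 -> [9 7 8 5]
Step 2: demand=4,sold=4 ship[2->3]=1 ship[1->2]=2 ship[0->1]=2 prod=3 -> [10 7 9 2]
Step 3: demand=4,sold=2 ship[2->3]=1 ship[1->2]=2 ship[0->1]=2 prod=3 -> [11 7 10 1]
Step 4: demand=4,sold=1 ship[2->3]=1 ship[1->2]=2 ship[0->1]=2 prod=3 -> [12 7 11 1]
Step 5: demand=4,sold=1 ship[2->3]=1 ship[1->2]=2 ship[0->1]=2 prod=3 -> [13 7 12 1]
Step 6: demand=4,sold=1 ship[2->3]=1 ship[1->2]=2 ship[0->1]=2 prod=3 -> [14 7 13 1]
Step 7: demand=4,sold=1 ship[2->3]=1 ship[1->2]=2 ship[0->1]=2 prod=3 -> [15 7 14 1]
Step 8: demand=4,sold=1 ship[2->3]=1 ship[1->2]=2 ship[0->1]=2 prod=3 -> [16 7 15 1]
Step 9: demand=4,sold=1 ship[2->3]=1 ship[1->2]=2 ship[0->1]=2 prod=3 -> [17 7 16 1]
Step 10: demand=4,sold=1 ship[2->3]=1 ship[1->2]=2 ship[0->1]=2 prod=3 -> [18 7 17 1]
Step 11: demand=4,sold=1 ship[2->3]=1 ship[1->2]=2 ship[0->1]=2 prod=3 -> [19 7 18 1]
Step 12: demand=4,sold=1 ship[2->3]=1 ship[1->2]=2 ship[0->1]=2 prod=3 -> [20 7 19 1]
First stockout at step 3

3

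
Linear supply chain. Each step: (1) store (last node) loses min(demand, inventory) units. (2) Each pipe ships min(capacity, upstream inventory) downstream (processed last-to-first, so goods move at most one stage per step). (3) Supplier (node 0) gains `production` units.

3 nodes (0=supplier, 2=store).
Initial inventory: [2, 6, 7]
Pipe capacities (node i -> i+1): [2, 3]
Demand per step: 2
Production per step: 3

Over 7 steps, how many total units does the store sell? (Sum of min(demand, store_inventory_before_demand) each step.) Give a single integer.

Step 1: sold=2 (running total=2) -> [3 5 8]
Step 2: sold=2 (running total=4) -> [4 4 9]
Step 3: sold=2 (running total=6) -> [5 3 10]
Step 4: sold=2 (running total=8) -> [6 2 11]
Step 5: sold=2 (running total=10) -> [7 2 11]
Step 6: sold=2 (running total=12) -> [8 2 11]
Step 7: sold=2 (running total=14) -> [9 2 11]

Answer: 14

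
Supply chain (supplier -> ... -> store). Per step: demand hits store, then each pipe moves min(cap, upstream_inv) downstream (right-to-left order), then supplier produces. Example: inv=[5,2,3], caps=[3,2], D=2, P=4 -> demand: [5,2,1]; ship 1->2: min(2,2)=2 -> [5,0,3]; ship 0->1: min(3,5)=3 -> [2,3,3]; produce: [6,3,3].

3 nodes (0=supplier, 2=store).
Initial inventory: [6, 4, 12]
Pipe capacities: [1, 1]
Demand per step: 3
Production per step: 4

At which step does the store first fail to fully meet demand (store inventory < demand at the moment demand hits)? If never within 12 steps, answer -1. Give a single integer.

Step 1: demand=3,sold=3 ship[1->2]=1 ship[0->1]=1 prod=4 -> [9 4 10]
Step 2: demand=3,sold=3 ship[1->2]=1 ship[0->1]=1 prod=4 -> [12 4 8]
Step 3: demand=3,sold=3 ship[1->2]=1 ship[0->1]=1 prod=4 -> [15 4 6]
Step 4: demand=3,sold=3 ship[1->2]=1 ship[0->1]=1 prod=4 -> [18 4 4]
Step 5: demand=3,sold=3 ship[1->2]=1 ship[0->1]=1 prod=4 -> [21 4 2]
Step 6: demand=3,sold=2 ship[1->2]=1 ship[0->1]=1 prod=4 -> [24 4 1]
Step 7: demand=3,sold=1 ship[1->2]=1 ship[0->1]=1 prod=4 -> [27 4 1]
Step 8: demand=3,sold=1 ship[1->2]=1 ship[0->1]=1 prod=4 -> [30 4 1]
Step 9: demand=3,sold=1 ship[1->2]=1 ship[0->1]=1 prod=4 -> [33 4 1]
Step 10: demand=3,sold=1 ship[1->2]=1 ship[0->1]=1 prod=4 -> [36 4 1]
Step 11: demand=3,sold=1 ship[1->2]=1 ship[0->1]=1 prod=4 -> [39 4 1]
Step 12: demand=3,sold=1 ship[1->2]=1 ship[0->1]=1 prod=4 -> [42 4 1]
First stockout at step 6

6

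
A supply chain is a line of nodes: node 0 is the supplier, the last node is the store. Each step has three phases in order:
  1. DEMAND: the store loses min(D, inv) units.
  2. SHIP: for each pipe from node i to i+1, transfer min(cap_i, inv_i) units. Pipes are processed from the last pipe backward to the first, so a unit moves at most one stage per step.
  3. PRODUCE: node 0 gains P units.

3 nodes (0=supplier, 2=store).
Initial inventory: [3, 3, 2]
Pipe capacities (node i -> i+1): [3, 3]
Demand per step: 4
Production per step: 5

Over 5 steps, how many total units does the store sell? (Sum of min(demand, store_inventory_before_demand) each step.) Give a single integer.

Answer: 14

Derivation:
Step 1: sold=2 (running total=2) -> [5 3 3]
Step 2: sold=3 (running total=5) -> [7 3 3]
Step 3: sold=3 (running total=8) -> [9 3 3]
Step 4: sold=3 (running total=11) -> [11 3 3]
Step 5: sold=3 (running total=14) -> [13 3 3]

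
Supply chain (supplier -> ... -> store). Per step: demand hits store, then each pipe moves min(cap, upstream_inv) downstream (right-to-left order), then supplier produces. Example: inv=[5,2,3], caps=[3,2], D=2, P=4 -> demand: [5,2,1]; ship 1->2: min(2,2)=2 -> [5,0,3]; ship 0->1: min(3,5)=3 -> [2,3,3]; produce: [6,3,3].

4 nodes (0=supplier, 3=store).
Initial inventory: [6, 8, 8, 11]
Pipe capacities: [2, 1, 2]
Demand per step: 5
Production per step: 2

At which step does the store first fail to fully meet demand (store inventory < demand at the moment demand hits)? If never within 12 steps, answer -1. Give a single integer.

Step 1: demand=5,sold=5 ship[2->3]=2 ship[1->2]=1 ship[0->1]=2 prod=2 -> [6 9 7 8]
Step 2: demand=5,sold=5 ship[2->3]=2 ship[1->2]=1 ship[0->1]=2 prod=2 -> [6 10 6 5]
Step 3: demand=5,sold=5 ship[2->3]=2 ship[1->2]=1 ship[0->1]=2 prod=2 -> [6 11 5 2]
Step 4: demand=5,sold=2 ship[2->3]=2 ship[1->2]=1 ship[0->1]=2 prod=2 -> [6 12 4 2]
Step 5: demand=5,sold=2 ship[2->3]=2 ship[1->2]=1 ship[0->1]=2 prod=2 -> [6 13 3 2]
Step 6: demand=5,sold=2 ship[2->3]=2 ship[1->2]=1 ship[0->1]=2 prod=2 -> [6 14 2 2]
Step 7: demand=5,sold=2 ship[2->3]=2 ship[1->2]=1 ship[0->1]=2 prod=2 -> [6 15 1 2]
Step 8: demand=5,sold=2 ship[2->3]=1 ship[1->2]=1 ship[0->1]=2 prod=2 -> [6 16 1 1]
Step 9: demand=5,sold=1 ship[2->3]=1 ship[1->2]=1 ship[0->1]=2 prod=2 -> [6 17 1 1]
Step 10: demand=5,sold=1 ship[2->3]=1 ship[1->2]=1 ship[0->1]=2 prod=2 -> [6 18 1 1]
Step 11: demand=5,sold=1 ship[2->3]=1 ship[1->2]=1 ship[0->1]=2 prod=2 -> [6 19 1 1]
Step 12: demand=5,sold=1 ship[2->3]=1 ship[1->2]=1 ship[0->1]=2 prod=2 -> [6 20 1 1]
First stockout at step 4

4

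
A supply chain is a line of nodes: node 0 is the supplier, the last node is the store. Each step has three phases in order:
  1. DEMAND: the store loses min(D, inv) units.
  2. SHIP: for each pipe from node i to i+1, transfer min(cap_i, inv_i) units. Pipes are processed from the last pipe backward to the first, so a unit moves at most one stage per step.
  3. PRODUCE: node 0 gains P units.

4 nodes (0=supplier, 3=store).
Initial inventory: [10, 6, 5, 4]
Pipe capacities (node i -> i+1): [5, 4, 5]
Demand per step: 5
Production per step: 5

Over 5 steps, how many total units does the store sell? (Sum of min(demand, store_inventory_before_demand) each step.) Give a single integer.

Step 1: sold=4 (running total=4) -> [10 7 4 5]
Step 2: sold=5 (running total=9) -> [10 8 4 4]
Step 3: sold=4 (running total=13) -> [10 9 4 4]
Step 4: sold=4 (running total=17) -> [10 10 4 4]
Step 5: sold=4 (running total=21) -> [10 11 4 4]

Answer: 21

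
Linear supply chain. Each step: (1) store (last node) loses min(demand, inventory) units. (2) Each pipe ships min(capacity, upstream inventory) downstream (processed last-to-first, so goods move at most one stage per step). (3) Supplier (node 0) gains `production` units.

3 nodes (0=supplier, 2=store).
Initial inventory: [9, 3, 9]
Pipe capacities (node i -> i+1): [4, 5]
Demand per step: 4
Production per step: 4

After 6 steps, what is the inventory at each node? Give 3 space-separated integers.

Step 1: demand=4,sold=4 ship[1->2]=3 ship[0->1]=4 prod=4 -> inv=[9 4 8]
Step 2: demand=4,sold=4 ship[1->2]=4 ship[0->1]=4 prod=4 -> inv=[9 4 8]
Step 3: demand=4,sold=4 ship[1->2]=4 ship[0->1]=4 prod=4 -> inv=[9 4 8]
Step 4: demand=4,sold=4 ship[1->2]=4 ship[0->1]=4 prod=4 -> inv=[9 4 8]
Step 5: demand=4,sold=4 ship[1->2]=4 ship[0->1]=4 prod=4 -> inv=[9 4 8]
Step 6: demand=4,sold=4 ship[1->2]=4 ship[0->1]=4 prod=4 -> inv=[9 4 8]

9 4 8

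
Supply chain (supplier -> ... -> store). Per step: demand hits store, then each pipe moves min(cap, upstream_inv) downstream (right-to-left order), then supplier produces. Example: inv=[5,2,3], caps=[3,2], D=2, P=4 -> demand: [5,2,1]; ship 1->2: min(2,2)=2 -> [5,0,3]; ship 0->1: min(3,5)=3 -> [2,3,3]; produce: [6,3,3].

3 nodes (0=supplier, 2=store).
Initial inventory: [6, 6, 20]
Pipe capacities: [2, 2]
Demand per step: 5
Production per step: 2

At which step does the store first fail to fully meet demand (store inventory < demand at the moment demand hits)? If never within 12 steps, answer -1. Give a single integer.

Step 1: demand=5,sold=5 ship[1->2]=2 ship[0->1]=2 prod=2 -> [6 6 17]
Step 2: demand=5,sold=5 ship[1->2]=2 ship[0->1]=2 prod=2 -> [6 6 14]
Step 3: demand=5,sold=5 ship[1->2]=2 ship[0->1]=2 prod=2 -> [6 6 11]
Step 4: demand=5,sold=5 ship[1->2]=2 ship[0->1]=2 prod=2 -> [6 6 8]
Step 5: demand=5,sold=5 ship[1->2]=2 ship[0->1]=2 prod=2 -> [6 6 5]
Step 6: demand=5,sold=5 ship[1->2]=2 ship[0->1]=2 prod=2 -> [6 6 2]
Step 7: demand=5,sold=2 ship[1->2]=2 ship[0->1]=2 prod=2 -> [6 6 2]
Step 8: demand=5,sold=2 ship[1->2]=2 ship[0->1]=2 prod=2 -> [6 6 2]
Step 9: demand=5,sold=2 ship[1->2]=2 ship[0->1]=2 prod=2 -> [6 6 2]
Step 10: demand=5,sold=2 ship[1->2]=2 ship[0->1]=2 prod=2 -> [6 6 2]
Step 11: demand=5,sold=2 ship[1->2]=2 ship[0->1]=2 prod=2 -> [6 6 2]
Step 12: demand=5,sold=2 ship[1->2]=2 ship[0->1]=2 prod=2 -> [6 6 2]
First stockout at step 7

7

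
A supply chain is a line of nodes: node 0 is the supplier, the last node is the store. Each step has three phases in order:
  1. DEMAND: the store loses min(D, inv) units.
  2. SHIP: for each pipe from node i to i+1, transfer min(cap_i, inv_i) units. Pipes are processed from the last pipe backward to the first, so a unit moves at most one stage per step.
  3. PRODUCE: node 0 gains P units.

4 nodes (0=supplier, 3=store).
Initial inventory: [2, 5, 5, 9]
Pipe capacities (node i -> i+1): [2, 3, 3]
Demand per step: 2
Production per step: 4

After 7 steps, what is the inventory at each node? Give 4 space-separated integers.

Step 1: demand=2,sold=2 ship[2->3]=3 ship[1->2]=3 ship[0->1]=2 prod=4 -> inv=[4 4 5 10]
Step 2: demand=2,sold=2 ship[2->3]=3 ship[1->2]=3 ship[0->1]=2 prod=4 -> inv=[6 3 5 11]
Step 3: demand=2,sold=2 ship[2->3]=3 ship[1->2]=3 ship[0->1]=2 prod=4 -> inv=[8 2 5 12]
Step 4: demand=2,sold=2 ship[2->3]=3 ship[1->2]=2 ship[0->1]=2 prod=4 -> inv=[10 2 4 13]
Step 5: demand=2,sold=2 ship[2->3]=3 ship[1->2]=2 ship[0->1]=2 prod=4 -> inv=[12 2 3 14]
Step 6: demand=2,sold=2 ship[2->3]=3 ship[1->2]=2 ship[0->1]=2 prod=4 -> inv=[14 2 2 15]
Step 7: demand=2,sold=2 ship[2->3]=2 ship[1->2]=2 ship[0->1]=2 prod=4 -> inv=[16 2 2 15]

16 2 2 15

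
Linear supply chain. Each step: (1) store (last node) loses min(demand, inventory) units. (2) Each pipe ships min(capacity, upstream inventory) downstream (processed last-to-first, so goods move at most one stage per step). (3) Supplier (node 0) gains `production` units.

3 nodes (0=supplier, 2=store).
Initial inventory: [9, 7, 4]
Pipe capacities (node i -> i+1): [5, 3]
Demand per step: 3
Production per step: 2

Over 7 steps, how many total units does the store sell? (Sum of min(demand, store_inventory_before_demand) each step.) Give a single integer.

Step 1: sold=3 (running total=3) -> [6 9 4]
Step 2: sold=3 (running total=6) -> [3 11 4]
Step 3: sold=3 (running total=9) -> [2 11 4]
Step 4: sold=3 (running total=12) -> [2 10 4]
Step 5: sold=3 (running total=15) -> [2 9 4]
Step 6: sold=3 (running total=18) -> [2 8 4]
Step 7: sold=3 (running total=21) -> [2 7 4]

Answer: 21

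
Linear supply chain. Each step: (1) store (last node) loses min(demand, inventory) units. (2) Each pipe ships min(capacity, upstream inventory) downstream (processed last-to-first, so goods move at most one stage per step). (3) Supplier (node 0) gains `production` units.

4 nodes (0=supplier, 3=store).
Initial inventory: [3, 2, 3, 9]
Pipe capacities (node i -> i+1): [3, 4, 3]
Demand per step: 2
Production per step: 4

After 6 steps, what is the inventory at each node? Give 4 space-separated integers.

Step 1: demand=2,sold=2 ship[2->3]=3 ship[1->2]=2 ship[0->1]=3 prod=4 -> inv=[4 3 2 10]
Step 2: demand=2,sold=2 ship[2->3]=2 ship[1->2]=3 ship[0->1]=3 prod=4 -> inv=[5 3 3 10]
Step 3: demand=2,sold=2 ship[2->3]=3 ship[1->2]=3 ship[0->1]=3 prod=4 -> inv=[6 3 3 11]
Step 4: demand=2,sold=2 ship[2->3]=3 ship[1->2]=3 ship[0->1]=3 prod=4 -> inv=[7 3 3 12]
Step 5: demand=2,sold=2 ship[2->3]=3 ship[1->2]=3 ship[0->1]=3 prod=4 -> inv=[8 3 3 13]
Step 6: demand=2,sold=2 ship[2->3]=3 ship[1->2]=3 ship[0->1]=3 prod=4 -> inv=[9 3 3 14]

9 3 3 14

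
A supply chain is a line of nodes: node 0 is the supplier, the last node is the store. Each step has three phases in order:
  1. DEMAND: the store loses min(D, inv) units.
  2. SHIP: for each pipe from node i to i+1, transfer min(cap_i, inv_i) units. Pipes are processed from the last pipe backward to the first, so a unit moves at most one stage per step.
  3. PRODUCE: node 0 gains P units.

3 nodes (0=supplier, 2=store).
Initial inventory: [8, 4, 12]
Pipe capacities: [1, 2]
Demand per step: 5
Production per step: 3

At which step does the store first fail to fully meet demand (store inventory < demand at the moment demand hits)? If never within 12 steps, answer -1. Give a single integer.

Step 1: demand=5,sold=5 ship[1->2]=2 ship[0->1]=1 prod=3 -> [10 3 9]
Step 2: demand=5,sold=5 ship[1->2]=2 ship[0->1]=1 prod=3 -> [12 2 6]
Step 3: demand=5,sold=5 ship[1->2]=2 ship[0->1]=1 prod=3 -> [14 1 3]
Step 4: demand=5,sold=3 ship[1->2]=1 ship[0->1]=1 prod=3 -> [16 1 1]
Step 5: demand=5,sold=1 ship[1->2]=1 ship[0->1]=1 prod=3 -> [18 1 1]
Step 6: demand=5,sold=1 ship[1->2]=1 ship[0->1]=1 prod=3 -> [20 1 1]
Step 7: demand=5,sold=1 ship[1->2]=1 ship[0->1]=1 prod=3 -> [22 1 1]
Step 8: demand=5,sold=1 ship[1->2]=1 ship[0->1]=1 prod=3 -> [24 1 1]
Step 9: demand=5,sold=1 ship[1->2]=1 ship[0->1]=1 prod=3 -> [26 1 1]
Step 10: demand=5,sold=1 ship[1->2]=1 ship[0->1]=1 prod=3 -> [28 1 1]
Step 11: demand=5,sold=1 ship[1->2]=1 ship[0->1]=1 prod=3 -> [30 1 1]
Step 12: demand=5,sold=1 ship[1->2]=1 ship[0->1]=1 prod=3 -> [32 1 1]
First stockout at step 4

4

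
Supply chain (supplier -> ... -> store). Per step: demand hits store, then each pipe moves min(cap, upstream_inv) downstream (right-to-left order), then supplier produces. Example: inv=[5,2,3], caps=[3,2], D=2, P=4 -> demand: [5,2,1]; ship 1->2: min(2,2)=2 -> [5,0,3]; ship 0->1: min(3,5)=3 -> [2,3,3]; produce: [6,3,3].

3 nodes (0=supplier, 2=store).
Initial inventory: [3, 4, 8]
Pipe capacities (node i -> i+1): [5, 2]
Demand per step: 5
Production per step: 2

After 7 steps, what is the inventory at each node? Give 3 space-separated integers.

Step 1: demand=5,sold=5 ship[1->2]=2 ship[0->1]=3 prod=2 -> inv=[2 5 5]
Step 2: demand=5,sold=5 ship[1->2]=2 ship[0->1]=2 prod=2 -> inv=[2 5 2]
Step 3: demand=5,sold=2 ship[1->2]=2 ship[0->1]=2 prod=2 -> inv=[2 5 2]
Step 4: demand=5,sold=2 ship[1->2]=2 ship[0->1]=2 prod=2 -> inv=[2 5 2]
Step 5: demand=5,sold=2 ship[1->2]=2 ship[0->1]=2 prod=2 -> inv=[2 5 2]
Step 6: demand=5,sold=2 ship[1->2]=2 ship[0->1]=2 prod=2 -> inv=[2 5 2]
Step 7: demand=5,sold=2 ship[1->2]=2 ship[0->1]=2 prod=2 -> inv=[2 5 2]

2 5 2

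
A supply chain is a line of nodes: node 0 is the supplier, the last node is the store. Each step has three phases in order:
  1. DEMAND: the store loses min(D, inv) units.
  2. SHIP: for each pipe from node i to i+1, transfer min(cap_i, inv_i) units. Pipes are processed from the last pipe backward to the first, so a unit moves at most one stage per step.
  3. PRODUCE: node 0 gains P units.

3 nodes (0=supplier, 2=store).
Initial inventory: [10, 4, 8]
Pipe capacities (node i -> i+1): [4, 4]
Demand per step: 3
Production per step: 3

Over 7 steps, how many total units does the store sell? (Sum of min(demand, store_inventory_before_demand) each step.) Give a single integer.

Step 1: sold=3 (running total=3) -> [9 4 9]
Step 2: sold=3 (running total=6) -> [8 4 10]
Step 3: sold=3 (running total=9) -> [7 4 11]
Step 4: sold=3 (running total=12) -> [6 4 12]
Step 5: sold=3 (running total=15) -> [5 4 13]
Step 6: sold=3 (running total=18) -> [4 4 14]
Step 7: sold=3 (running total=21) -> [3 4 15]

Answer: 21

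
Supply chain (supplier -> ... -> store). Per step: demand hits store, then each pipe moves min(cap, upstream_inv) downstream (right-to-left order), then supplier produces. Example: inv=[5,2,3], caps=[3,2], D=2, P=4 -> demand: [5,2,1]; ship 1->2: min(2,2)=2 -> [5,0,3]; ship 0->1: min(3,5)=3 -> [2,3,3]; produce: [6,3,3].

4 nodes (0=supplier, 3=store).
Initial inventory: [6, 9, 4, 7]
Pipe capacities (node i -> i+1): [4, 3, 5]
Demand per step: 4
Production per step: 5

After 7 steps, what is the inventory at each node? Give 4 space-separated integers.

Step 1: demand=4,sold=4 ship[2->3]=4 ship[1->2]=3 ship[0->1]=4 prod=5 -> inv=[7 10 3 7]
Step 2: demand=4,sold=4 ship[2->3]=3 ship[1->2]=3 ship[0->1]=4 prod=5 -> inv=[8 11 3 6]
Step 3: demand=4,sold=4 ship[2->3]=3 ship[1->2]=3 ship[0->1]=4 prod=5 -> inv=[9 12 3 5]
Step 4: demand=4,sold=4 ship[2->3]=3 ship[1->2]=3 ship[0->1]=4 prod=5 -> inv=[10 13 3 4]
Step 5: demand=4,sold=4 ship[2->3]=3 ship[1->2]=3 ship[0->1]=4 prod=5 -> inv=[11 14 3 3]
Step 6: demand=4,sold=3 ship[2->3]=3 ship[1->2]=3 ship[0->1]=4 prod=5 -> inv=[12 15 3 3]
Step 7: demand=4,sold=3 ship[2->3]=3 ship[1->2]=3 ship[0->1]=4 prod=5 -> inv=[13 16 3 3]

13 16 3 3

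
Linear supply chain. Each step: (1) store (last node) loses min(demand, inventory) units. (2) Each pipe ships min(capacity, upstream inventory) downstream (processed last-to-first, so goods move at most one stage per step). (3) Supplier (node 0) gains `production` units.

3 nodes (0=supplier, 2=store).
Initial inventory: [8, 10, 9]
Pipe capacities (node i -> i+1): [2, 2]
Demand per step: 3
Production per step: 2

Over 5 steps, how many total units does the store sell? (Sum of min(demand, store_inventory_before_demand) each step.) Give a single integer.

Answer: 15

Derivation:
Step 1: sold=3 (running total=3) -> [8 10 8]
Step 2: sold=3 (running total=6) -> [8 10 7]
Step 3: sold=3 (running total=9) -> [8 10 6]
Step 4: sold=3 (running total=12) -> [8 10 5]
Step 5: sold=3 (running total=15) -> [8 10 4]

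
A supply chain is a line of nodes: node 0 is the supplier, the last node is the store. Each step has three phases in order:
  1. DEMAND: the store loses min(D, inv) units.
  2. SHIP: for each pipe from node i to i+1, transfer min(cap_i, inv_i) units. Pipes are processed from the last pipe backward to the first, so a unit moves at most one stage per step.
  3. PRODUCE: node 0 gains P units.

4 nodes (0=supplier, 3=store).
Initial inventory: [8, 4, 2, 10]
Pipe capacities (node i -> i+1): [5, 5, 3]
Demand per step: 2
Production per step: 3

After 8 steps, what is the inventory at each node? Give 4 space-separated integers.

Step 1: demand=2,sold=2 ship[2->3]=2 ship[1->2]=4 ship[0->1]=5 prod=3 -> inv=[6 5 4 10]
Step 2: demand=2,sold=2 ship[2->3]=3 ship[1->2]=5 ship[0->1]=5 prod=3 -> inv=[4 5 6 11]
Step 3: demand=2,sold=2 ship[2->3]=3 ship[1->2]=5 ship[0->1]=4 prod=3 -> inv=[3 4 8 12]
Step 4: demand=2,sold=2 ship[2->3]=3 ship[1->2]=4 ship[0->1]=3 prod=3 -> inv=[3 3 9 13]
Step 5: demand=2,sold=2 ship[2->3]=3 ship[1->2]=3 ship[0->1]=3 prod=3 -> inv=[3 3 9 14]
Step 6: demand=2,sold=2 ship[2->3]=3 ship[1->2]=3 ship[0->1]=3 prod=3 -> inv=[3 3 9 15]
Step 7: demand=2,sold=2 ship[2->3]=3 ship[1->2]=3 ship[0->1]=3 prod=3 -> inv=[3 3 9 16]
Step 8: demand=2,sold=2 ship[2->3]=3 ship[1->2]=3 ship[0->1]=3 prod=3 -> inv=[3 3 9 17]

3 3 9 17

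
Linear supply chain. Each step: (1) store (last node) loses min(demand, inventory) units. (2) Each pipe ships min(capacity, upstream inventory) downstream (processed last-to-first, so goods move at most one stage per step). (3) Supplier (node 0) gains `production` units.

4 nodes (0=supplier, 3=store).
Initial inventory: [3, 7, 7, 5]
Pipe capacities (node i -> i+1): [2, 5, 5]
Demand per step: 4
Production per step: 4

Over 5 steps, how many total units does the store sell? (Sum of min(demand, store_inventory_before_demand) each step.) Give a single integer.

Step 1: sold=4 (running total=4) -> [5 4 7 6]
Step 2: sold=4 (running total=8) -> [7 2 6 7]
Step 3: sold=4 (running total=12) -> [9 2 3 8]
Step 4: sold=4 (running total=16) -> [11 2 2 7]
Step 5: sold=4 (running total=20) -> [13 2 2 5]

Answer: 20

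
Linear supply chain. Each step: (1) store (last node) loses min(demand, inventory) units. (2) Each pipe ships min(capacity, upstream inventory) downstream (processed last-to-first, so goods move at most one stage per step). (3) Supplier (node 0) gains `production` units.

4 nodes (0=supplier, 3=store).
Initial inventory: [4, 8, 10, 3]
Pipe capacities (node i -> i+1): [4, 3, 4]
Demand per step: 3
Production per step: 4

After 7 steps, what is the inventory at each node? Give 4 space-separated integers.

Step 1: demand=3,sold=3 ship[2->3]=4 ship[1->2]=3 ship[0->1]=4 prod=4 -> inv=[4 9 9 4]
Step 2: demand=3,sold=3 ship[2->3]=4 ship[1->2]=3 ship[0->1]=4 prod=4 -> inv=[4 10 8 5]
Step 3: demand=3,sold=3 ship[2->3]=4 ship[1->2]=3 ship[0->1]=4 prod=4 -> inv=[4 11 7 6]
Step 4: demand=3,sold=3 ship[2->3]=4 ship[1->2]=3 ship[0->1]=4 prod=4 -> inv=[4 12 6 7]
Step 5: demand=3,sold=3 ship[2->3]=4 ship[1->2]=3 ship[0->1]=4 prod=4 -> inv=[4 13 5 8]
Step 6: demand=3,sold=3 ship[2->3]=4 ship[1->2]=3 ship[0->1]=4 prod=4 -> inv=[4 14 4 9]
Step 7: demand=3,sold=3 ship[2->3]=4 ship[1->2]=3 ship[0->1]=4 prod=4 -> inv=[4 15 3 10]

4 15 3 10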